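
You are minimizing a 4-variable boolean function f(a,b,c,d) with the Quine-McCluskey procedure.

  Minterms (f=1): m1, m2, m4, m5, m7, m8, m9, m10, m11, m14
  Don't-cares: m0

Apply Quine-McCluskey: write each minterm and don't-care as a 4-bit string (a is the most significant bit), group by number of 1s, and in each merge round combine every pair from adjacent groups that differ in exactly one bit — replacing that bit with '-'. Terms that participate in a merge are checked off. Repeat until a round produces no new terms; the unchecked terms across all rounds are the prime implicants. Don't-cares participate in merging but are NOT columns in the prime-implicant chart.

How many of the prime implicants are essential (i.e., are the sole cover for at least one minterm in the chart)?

size-2^0 implicants → 0000(✓)  0001(✓)  0010(✓)  0100(✓)  0101(✓)  0111(✓)  1000(✓)  1001(✓)  1010(✓)  1011(✓)  1110(✓)
size-2^1 implicants → -000(✓)  -001(✓)  -010(✓)  0-00(✓)  0-01(✓)  00-0(✓)  000-(✓)  01-1  010-(✓)  1-10  10-0(✓)  10-1(✓)  100-(✓)  101-(✓)
size-2^2 implicants → -0-0  -00-  0-0-  10--
Unchecked terms (primes): -0-0, -00-, 0-0-, 01-1, 1-10, 10--
Minterm coverage:
  m1 ⊆ -00-,0-0-
  m2 ⊆ -0-0 [E]
  m4 ⊆ 0-0- [E]
  m5 ⊆ 0-0-,01-1
  m7 ⊆ 01-1 [E]
  m8 ⊆ -0-0,-00-,10--
  m9 ⊆ -00-,10--
  m10 ⊆ -0-0,1-10,10--
  m11 ⊆ 10-- [E]
  m14 ⊆ 1-10 [E]
E = {-0-0, 0-0-, 01-1, 1-10, 10--}

5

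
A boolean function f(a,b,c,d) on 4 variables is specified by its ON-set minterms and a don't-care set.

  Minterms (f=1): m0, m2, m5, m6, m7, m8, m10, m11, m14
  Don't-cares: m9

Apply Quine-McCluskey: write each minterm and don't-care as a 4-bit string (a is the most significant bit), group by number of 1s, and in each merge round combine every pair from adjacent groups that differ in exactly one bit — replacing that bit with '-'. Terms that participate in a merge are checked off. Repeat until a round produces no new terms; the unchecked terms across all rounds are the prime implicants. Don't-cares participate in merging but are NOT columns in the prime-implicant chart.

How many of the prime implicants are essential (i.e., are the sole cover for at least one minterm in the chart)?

[col 0] 0000*, 0010*, 0101*, 0110*, 0111*, 1000*, 1001*, 1010*, 1011*, 1110*
[col 1] -000*, -010*, -110*, 0-10*, 00-0*, 01-1, 011-, 1-10*, 10-0*, 10-1*, 100-*, 101-*
[col 2] --10, -0-0, 10--
Prime implicants: --10, -0-0, 01-1, 011-, 10--
PI chart (minterm → PIs covering it):
  0 | -0-0  (sole → essential)
  2 | --10,-0-0
  5 | 01-1  (sole → essential)
  6 | --10,011-
  7 | 01-1,011-
  8 | -0-0,10--
  10 | --10,-0-0,10--
  11 | 10--  (sole → essential)
  14 | --10  (sole → essential)
Essential prime implicants: --10, -0-0, 01-1, 10--

4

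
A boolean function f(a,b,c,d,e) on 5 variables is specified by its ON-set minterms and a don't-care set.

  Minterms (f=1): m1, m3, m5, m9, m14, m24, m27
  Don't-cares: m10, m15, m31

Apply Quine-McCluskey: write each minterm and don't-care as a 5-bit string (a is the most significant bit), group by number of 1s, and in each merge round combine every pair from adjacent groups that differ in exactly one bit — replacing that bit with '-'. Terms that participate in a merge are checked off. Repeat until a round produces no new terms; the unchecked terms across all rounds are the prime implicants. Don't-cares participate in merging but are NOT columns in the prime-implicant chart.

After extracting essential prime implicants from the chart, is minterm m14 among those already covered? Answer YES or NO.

size-2^0 implicants → 00001(✓)  00011(✓)  00101(✓)  01001(✓)  01010(✓)  01110(✓)  01111(✓)  11000  11011(✓)  11111(✓)
size-2^1 implicants → -1111  0-001  00-01  000-1  01-10  0111-  11-11
Unchecked terms (primes): -1111, 0-001, 00-01, 000-1, 01-10, 0111-, 11-11, 11000
Minterm coverage:
  m1 ⊆ 0-001,00-01,000-1
  m3 ⊆ 000-1 [E]
  m5 ⊆ 00-01 [E]
  m9 ⊆ 0-001 [E]
  m14 ⊆ 01-10,0111-
  m24 ⊆ 11000 [E]
  m27 ⊆ 11-11 [E]
E = {0-001, 00-01, 000-1, 11-11, 11000}

NO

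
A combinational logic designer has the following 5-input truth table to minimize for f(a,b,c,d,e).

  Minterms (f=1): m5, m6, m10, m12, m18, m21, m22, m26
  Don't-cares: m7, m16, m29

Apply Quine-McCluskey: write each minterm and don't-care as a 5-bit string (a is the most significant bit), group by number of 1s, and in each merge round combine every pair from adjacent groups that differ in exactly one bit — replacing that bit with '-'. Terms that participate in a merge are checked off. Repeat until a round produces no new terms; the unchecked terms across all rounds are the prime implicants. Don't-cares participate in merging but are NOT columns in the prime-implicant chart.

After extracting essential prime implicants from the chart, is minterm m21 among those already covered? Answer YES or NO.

NO

Round 0: 00101✓ 00110✓ 00111✓ 01010✓ 01100 10000✓ 10010✓ 10101✓ 10110✓ 11010✓ 11101✓
Round 1: -0101 -0110 -1010 001-1 0011- 1-010 1-101 10-10 100-0
PIs = {-0101, -0110, -1010, 001-1, 0011-, 01100, 1-010, 1-101, 10-10, 100-0}
Coverage chart:
  m5: -0101,001-1
  m6: -0110,0011-
  m10: -1010 ←essential
  m12: 01100 ←essential
  m18: 1-010,10-10,100-0
  m21: -0101,1-101
  m22: -0110,10-10
  m26: -1010,1-010
Essential: -1010, 01100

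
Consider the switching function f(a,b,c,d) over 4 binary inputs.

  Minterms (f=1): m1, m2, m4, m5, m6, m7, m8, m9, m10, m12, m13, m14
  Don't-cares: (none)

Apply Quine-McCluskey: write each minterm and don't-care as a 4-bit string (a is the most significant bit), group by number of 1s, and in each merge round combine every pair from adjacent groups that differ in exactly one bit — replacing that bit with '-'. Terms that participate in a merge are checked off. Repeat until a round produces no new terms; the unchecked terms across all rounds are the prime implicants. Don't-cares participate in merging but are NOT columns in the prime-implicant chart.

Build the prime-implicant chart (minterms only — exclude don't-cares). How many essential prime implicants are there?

Round 0: 0001✓ 0010✓ 0100✓ 0101✓ 0110✓ 0111✓ 1000✓ 1001✓ 1010✓ 1100✓ 1101✓ 1110✓
Round 1: -001✓ -010✓ -100✓ -101✓ -110✓ 0-01✓ 0-10✓ 01-0✓ 01-1✓ 010-✓ 011-✓ 1-00✓ 1-01✓ 1-10✓ 10-0✓ 100-✓ 11-0✓ 110-✓
Round 2: --01 --10 -1-0 -10- 01-- 1--0 1-0-
PIs = {--01, --10, -1-0, -10-, 01--, 1--0, 1-0-}
Coverage chart:
  m1: --01 ←essential
  m2: --10 ←essential
  m4: -1-0,-10-,01--
  m5: --01,-10-,01--
  m6: --10,-1-0,01--
  m7: 01-- ←essential
  m8: 1--0,1-0-
  m9: --01,1-0-
  m10: --10,1--0
  m12: -1-0,-10-,1--0,1-0-
  m13: --01,-10-,1-0-
  m14: --10,-1-0,1--0
Essential: --01, --10, 01--

3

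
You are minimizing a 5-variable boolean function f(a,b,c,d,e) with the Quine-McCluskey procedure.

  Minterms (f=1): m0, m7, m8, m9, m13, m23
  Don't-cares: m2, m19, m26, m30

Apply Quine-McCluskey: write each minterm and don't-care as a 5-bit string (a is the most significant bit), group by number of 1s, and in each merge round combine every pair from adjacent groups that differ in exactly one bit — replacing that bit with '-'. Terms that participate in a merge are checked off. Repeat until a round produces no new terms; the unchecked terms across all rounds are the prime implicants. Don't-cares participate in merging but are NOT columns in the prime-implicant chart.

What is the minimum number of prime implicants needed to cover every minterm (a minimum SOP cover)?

size-2^0 implicants → 00000(✓)  00010(✓)  00111(✓)  01000(✓)  01001(✓)  01101(✓)  10011(✓)  10111(✓)  11010(✓)  11110(✓)
size-2^1 implicants → -0111  0-000  000-0  01-01  0100-  10-11  11-10
Unchecked terms (primes): -0111, 0-000, 000-0, 01-01, 0100-, 10-11, 11-10
Minterm coverage:
  m0 ⊆ 0-000,000-0
  m7 ⊆ -0111 [E]
  m8 ⊆ 0-000,0100-
  m9 ⊆ 01-01,0100-
  m13 ⊆ 01-01 [E]
  m23 ⊆ -0111,10-11
E = {-0111, 01-01}
Petrick residual → 0-000
Cover = b'cde + a'c'd'e' + a'bd'e  |cover|=3

3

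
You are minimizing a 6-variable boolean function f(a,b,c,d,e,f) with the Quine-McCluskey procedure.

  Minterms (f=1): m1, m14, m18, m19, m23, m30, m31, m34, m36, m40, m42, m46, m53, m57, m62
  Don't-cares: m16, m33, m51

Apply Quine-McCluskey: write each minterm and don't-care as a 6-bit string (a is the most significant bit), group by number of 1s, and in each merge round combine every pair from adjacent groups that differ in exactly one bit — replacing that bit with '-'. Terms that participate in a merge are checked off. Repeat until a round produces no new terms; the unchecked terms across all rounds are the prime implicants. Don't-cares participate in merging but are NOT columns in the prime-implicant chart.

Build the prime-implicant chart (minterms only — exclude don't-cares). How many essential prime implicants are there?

Round 0: 000001✓ 001110✓ 010000✓ 010010✓ 010011✓ 010111✓ 011110✓ 011111✓ 100001✓ 100010✓ 100100 101000✓ 101010✓ 101110✓ 110011✓ 110101 111001 111110✓
Round 1: -00001 -01110✓ -10011 -11110✓ 0-1110✓ 01-111 010-11 0100-0 01001- 01111- 1-1110✓ 10-010 101-10 1010-0
Round 2: --1110
PIs = {--1110, -00001, -10011, 01-111, 010-11, 0100-0, 01001-, 01111-, 10-010, 100100, 101-10, 1010-0, 110101, 111001}
Coverage chart:
  m1: -00001 ←essential
  m14: --1110 ←essential
  m18: 0100-0,01001-
  m19: -10011,010-11,01001-
  m23: 01-111,010-11
  m30: --1110,01111-
  m31: 01-111,01111-
  m34: 10-010 ←essential
  m36: 100100 ←essential
  m40: 1010-0 ←essential
  m42: 10-010,101-10,1010-0
  m46: --1110,101-10
  m53: 110101 ←essential
  m57: 111001 ←essential
  m62: --1110 ←essential
Essential: --1110, -00001, 10-010, 100100, 1010-0, 110101, 111001

7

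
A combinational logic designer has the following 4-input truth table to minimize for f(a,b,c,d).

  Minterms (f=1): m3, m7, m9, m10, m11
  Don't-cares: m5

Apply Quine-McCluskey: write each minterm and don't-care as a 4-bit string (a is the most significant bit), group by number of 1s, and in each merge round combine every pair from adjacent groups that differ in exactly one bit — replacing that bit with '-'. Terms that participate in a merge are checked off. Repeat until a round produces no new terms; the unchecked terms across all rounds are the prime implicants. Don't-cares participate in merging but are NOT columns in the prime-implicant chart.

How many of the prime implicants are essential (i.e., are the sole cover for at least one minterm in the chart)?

Round 0: 0011✓ 0101✓ 0111✓ 1001✓ 1010✓ 1011✓
Round 1: -011 0-11 01-1 10-1 101-
PIs = {-011, 0-11, 01-1, 10-1, 101-}
Coverage chart:
  m3: -011,0-11
  m7: 0-11,01-1
  m9: 10-1 ←essential
  m10: 101- ←essential
  m11: -011,10-1,101-
Essential: 10-1, 101-

2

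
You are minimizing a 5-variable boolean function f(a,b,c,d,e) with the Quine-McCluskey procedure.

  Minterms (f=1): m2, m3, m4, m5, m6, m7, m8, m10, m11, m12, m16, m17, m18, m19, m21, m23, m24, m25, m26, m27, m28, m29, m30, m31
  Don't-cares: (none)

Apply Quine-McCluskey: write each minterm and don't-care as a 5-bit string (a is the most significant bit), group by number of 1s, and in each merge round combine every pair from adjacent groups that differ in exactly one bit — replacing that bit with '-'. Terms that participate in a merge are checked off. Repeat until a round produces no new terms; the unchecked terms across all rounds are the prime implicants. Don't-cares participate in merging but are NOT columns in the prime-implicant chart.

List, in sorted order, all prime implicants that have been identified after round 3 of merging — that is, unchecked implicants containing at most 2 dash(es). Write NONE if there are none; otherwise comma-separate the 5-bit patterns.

-0-11, -01-1, -1-00, -10-0, 0-100, 00-1-, 001--

size-2^0 implicants → 00010(✓)  00011(✓)  00100(✓)  00101(✓)  00110(✓)  00111(✓)  01000(✓)  01010(✓)  01011(✓)  01100(✓)  10000(✓)  10001(✓)  10010(✓)  10011(✓)  10101(✓)  10111(✓)  11000(✓)  11001(✓)  11010(✓)  11011(✓)  11100(✓)  11101(✓)  11110(✓)  11111(✓)
size-2^1 implicants → -0010(✓)  -0011(✓)  -0101(✓)  -0111(✓)  -1000(✓)  -1010(✓)  -1011(✓)  -1100(✓)  0-010(✓)  0-011(✓)  0-100  00-10(✓)  00-11(✓)  0001-(✓)  001-0(✓)  001-1(✓)  0010-(✓)  0011-(✓)  01-00(✓)  010-0(✓)  0101-(✓)  1-000(✓)  1-001(✓)  1-010(✓)  1-011(✓)  1-101(✓)  1-111(✓)  10-01(✓)  10-11(✓)  100-0(✓)  100-1(✓)  1000-(✓)  1001-(✓)  101-1(✓)  11-00(✓)  11-01(✓)  11-10(✓)  11-11(✓)  110-0(✓)  110-1(✓)  1100-(✓)  1101-(✓)  111-0(✓)  111-1(✓)  1110-(✓)  1111-(✓)
size-2^2 implicants → --010(✓)  --011(✓)  -0-11  -001-(✓)  -01-1  -1-00  -10-0  -101-(✓)  0-01-(✓)  00-1-  001--  1--01(✓)  1--11(✓)  1-0-0(✓)  1-0-1(✓)  1-00-(✓)  1-01-(✓)  1-1-1(✓)  10--1(✓)  100--(✓)  11--0(✓)  11--1(✓)  11-0-(✓)  11-1-(✓)  110--(✓)  111--(✓)
size-2^3 implicants → --01-  1---1  1-0--  11---
Unchecked terms (primes): --01-, -0-11, -01-1, -1-00, -10-0, 0-100, 00-1-, 001--, 1---1, 1-0--, 11---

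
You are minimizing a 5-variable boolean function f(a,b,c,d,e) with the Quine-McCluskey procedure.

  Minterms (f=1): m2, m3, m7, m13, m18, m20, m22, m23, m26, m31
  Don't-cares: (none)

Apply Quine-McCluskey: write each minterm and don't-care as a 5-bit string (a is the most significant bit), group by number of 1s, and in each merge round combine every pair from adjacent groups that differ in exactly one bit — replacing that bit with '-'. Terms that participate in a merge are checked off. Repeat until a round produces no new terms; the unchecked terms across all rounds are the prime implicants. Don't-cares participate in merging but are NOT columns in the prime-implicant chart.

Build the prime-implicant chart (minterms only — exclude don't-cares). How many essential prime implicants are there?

Round 0: 00010✓ 00011✓ 00111✓ 01101 10010✓ 10100✓ 10110✓ 10111✓ 11010✓ 11111✓
Round 1: -0010 -0111 00-11 0001- 1-010 1-111 10-10 101-0 1011-
PIs = {-0010, -0111, 00-11, 0001-, 01101, 1-010, 1-111, 10-10, 101-0, 1011-}
Coverage chart:
  m2: -0010,0001-
  m3: 00-11,0001-
  m7: -0111,00-11
  m13: 01101 ←essential
  m18: -0010,1-010,10-10
  m20: 101-0 ←essential
  m22: 10-10,101-0,1011-
  m23: -0111,1-111,1011-
  m26: 1-010 ←essential
  m31: 1-111 ←essential
Essential: 01101, 1-010, 1-111, 101-0

4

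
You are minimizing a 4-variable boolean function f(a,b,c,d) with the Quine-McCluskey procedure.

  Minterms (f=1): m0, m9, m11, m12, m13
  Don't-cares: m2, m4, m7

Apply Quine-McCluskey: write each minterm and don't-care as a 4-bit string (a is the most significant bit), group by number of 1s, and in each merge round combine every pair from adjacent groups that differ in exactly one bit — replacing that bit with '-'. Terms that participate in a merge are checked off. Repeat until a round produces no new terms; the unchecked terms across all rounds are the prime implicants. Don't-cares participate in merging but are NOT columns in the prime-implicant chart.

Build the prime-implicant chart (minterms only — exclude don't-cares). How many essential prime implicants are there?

1

[col 0] 0000*, 0010*, 0100*, 0111, 1001*, 1011*, 1100*, 1101*
[col 1] -100, 0-00, 00-0, 1-01, 10-1, 110-
Prime implicants: -100, 0-00, 00-0, 0111, 1-01, 10-1, 110-
PI chart (minterm → PIs covering it):
  0 | 0-00,00-0
  9 | 1-01,10-1
  11 | 10-1  (sole → essential)
  12 | -100,110-
  13 | 1-01,110-
Essential prime implicants: 10-1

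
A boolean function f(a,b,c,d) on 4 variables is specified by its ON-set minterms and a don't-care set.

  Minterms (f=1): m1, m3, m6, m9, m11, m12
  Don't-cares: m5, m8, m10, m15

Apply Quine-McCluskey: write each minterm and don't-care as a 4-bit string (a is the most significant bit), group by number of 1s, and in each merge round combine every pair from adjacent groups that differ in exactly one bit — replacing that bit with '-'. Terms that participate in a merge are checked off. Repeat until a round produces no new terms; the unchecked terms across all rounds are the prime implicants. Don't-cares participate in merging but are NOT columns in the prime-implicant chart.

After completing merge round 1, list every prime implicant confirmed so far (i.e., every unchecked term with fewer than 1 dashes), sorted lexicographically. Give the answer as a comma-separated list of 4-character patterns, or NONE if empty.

[col 0] 0001*, 0011*, 0101*, 0110, 1000*, 1001*, 1010*, 1011*, 1100*, 1111*
[col 1] -001*, -011*, 0-01, 00-1*, 1-00, 1-11, 10-0*, 10-1*, 100-*, 101-*
[col 2] -0-1, 10--
Prime implicants: -0-1, 0-01, 0110, 1-00, 1-11, 10--

0110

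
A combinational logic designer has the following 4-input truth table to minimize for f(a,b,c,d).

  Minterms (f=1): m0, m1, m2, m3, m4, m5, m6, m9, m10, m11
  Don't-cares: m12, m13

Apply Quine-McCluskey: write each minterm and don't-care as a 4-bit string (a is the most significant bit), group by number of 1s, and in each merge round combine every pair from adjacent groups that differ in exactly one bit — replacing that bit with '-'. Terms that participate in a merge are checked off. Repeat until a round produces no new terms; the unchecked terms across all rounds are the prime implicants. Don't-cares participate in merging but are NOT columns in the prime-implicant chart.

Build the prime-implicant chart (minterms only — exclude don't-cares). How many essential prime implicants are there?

2

[col 0] 0000*, 0001*, 0010*, 0011*, 0100*, 0101*, 0110*, 1001*, 1010*, 1011*, 1100*, 1101*
[col 1] -001*, -010*, -011*, -100*, -101*, 0-00*, 0-01*, 0-10*, 00-0*, 00-1*, 000-*, 001-*, 01-0*, 010-*, 1-01*, 10-1*, 101-*, 110-*
[col 2] --01, -0-1, -01-, -10-, 0--0, 0-0-, 00--
Prime implicants: --01, -0-1, -01-, -10-, 0--0, 0-0-, 00--
PI chart (minterm → PIs covering it):
  0 | 0--0,0-0-,00--
  1 | --01,-0-1,0-0-,00--
  2 | -01-,0--0,00--
  3 | -0-1,-01-,00--
  4 | -10-,0--0,0-0-
  5 | --01,-10-,0-0-
  6 | 0--0  (sole → essential)
  9 | --01,-0-1
  10 | -01-  (sole → essential)
  11 | -0-1,-01-
Essential prime implicants: -01-, 0--0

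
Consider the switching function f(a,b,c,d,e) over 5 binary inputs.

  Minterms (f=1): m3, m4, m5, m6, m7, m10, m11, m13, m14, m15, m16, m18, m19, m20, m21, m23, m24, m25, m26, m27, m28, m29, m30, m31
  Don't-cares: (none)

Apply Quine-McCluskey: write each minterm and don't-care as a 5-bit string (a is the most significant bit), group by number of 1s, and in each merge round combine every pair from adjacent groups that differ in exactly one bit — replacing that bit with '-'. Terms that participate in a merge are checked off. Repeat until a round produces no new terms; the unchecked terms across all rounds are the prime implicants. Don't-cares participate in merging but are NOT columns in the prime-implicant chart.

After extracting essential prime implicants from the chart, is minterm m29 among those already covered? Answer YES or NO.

YES

Round 0: 00011✓ 00100✓ 00101✓ 00110✓ 00111✓ 01010✓ 01011✓ 01101✓ 01110✓ 01111✓ 10000✓ 10010✓ 10011✓ 10100✓ 10101✓ 10111✓ 11000✓ 11001✓ 11010✓ 11011✓ 11100✓ 11101✓ 11110✓ 11111✓
Round 1: -0011✓ -0100✓ -0101✓ -0111✓ -1010✓ -1011✓ -1101✓ -1110✓ -1111✓ 0-011✓ 0-101✓ 0-110✓ 0-111✓ 00-11✓ 001-0✓ 001-1✓ 0010-✓ 0011-✓ 01-10✓ 01-11✓ 0101-✓ 011-1✓ 0111-✓ 1-000✓ 1-010✓ 1-011✓ 1-100✓ 1-101✓ 1-111✓ 10-00✓ 10-11✓ 100-0✓ 1001-✓ 101-1✓ 1010-✓ 11-00✓ 11-01✓ 11-10✓ 11-11✓ 110-0✓ 110-1✓ 1100-✓ 1101-✓ 111-0✓ 111-1✓ 1110-✓ 1111-✓
Round 2: --011✓ --101✓ --111✓ -0-11✓ -01-1✓ -010- -1-10✓ -1-11✓ -101-✓ -11-1✓ -111-✓ 0--11✓ 0-1-1✓ 0-11- 001-- 01-1-✓ 1--00 1--11✓ 1-0-0 1-01- 1-1-1✓ 1-10- 11--0✓ 11--1✓ 11-0-✓ 11-1-✓ 110--✓ 111--✓
Round 3: ---11 --1-1 -1-1- 11---
PIs = {---11, --1-1, -010-, -1-1-, 0-11-, 001--, 1--00, 1-0-0, 1-01-, 1-10-, 11---}
Coverage chart:
  m3: ---11 ←essential
  m4: -010-,001--
  m5: --1-1,-010-,001--
  m6: 0-11-,001--
  m7: ---11,--1-1,0-11-,001--
  m10: -1-1- ←essential
  m11: ---11,-1-1-
  m13: --1-1 ←essential
  m14: -1-1-,0-11-
  m15: ---11,--1-1,-1-1-,0-11-
  m16: 1--00,1-0-0
  m18: 1-0-0,1-01-
  m19: ---11,1-01-
  m20: -010-,1--00,1-10-
  m21: --1-1,-010-,1-10-
  m23: ---11,--1-1
  m24: 1--00,1-0-0,11---
  m25: 11--- ←essential
  m26: -1-1-,1-0-0,1-01-,11---
  m27: ---11,-1-1-,1-01-,11---
  m28: 1--00,1-10-,11---
  m29: --1-1,1-10-,11---
  m30: -1-1-,11---
  m31: ---11,--1-1,-1-1-,11---
Essential: ---11, --1-1, -1-1-, 11---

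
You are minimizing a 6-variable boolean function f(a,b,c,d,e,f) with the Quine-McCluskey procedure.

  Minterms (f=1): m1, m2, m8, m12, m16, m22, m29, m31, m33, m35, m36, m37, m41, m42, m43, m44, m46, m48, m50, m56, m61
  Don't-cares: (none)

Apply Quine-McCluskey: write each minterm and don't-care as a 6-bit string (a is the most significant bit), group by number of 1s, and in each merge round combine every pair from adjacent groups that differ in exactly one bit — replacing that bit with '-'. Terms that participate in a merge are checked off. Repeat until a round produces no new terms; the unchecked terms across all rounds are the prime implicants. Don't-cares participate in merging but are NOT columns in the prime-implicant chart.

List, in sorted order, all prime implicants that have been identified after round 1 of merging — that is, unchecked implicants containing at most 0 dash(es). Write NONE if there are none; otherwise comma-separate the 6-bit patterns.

000010, 010110

Round 0: 000001✓ 000010 001000✓ 001100✓ 010000✓ 010110 011101✓ 011111✓ 100001✓ 100011✓ 100100✓ 100101✓ 101001✓ 101010✓ 101011✓ 101100✓ 101110✓ 110000✓ 110010✓ 111000✓ 111101✓
Round 1: -00001 -01100 -10000 -11101 001-00 0111-1 10-001✓ 10-011✓ 10-100 100-01 1000-1✓ 10010- 101-10 1010-1✓ 10101- 1011-0 11-000 1100-0
Round 2: 10-0-1
PIs = {-00001, -01100, -10000, -11101, 000010, 001-00, 010110, 0111-1, 10-0-1, 10-100, 100-01, 10010-, 101-10, 10101-, 1011-0, 11-000, 1100-0}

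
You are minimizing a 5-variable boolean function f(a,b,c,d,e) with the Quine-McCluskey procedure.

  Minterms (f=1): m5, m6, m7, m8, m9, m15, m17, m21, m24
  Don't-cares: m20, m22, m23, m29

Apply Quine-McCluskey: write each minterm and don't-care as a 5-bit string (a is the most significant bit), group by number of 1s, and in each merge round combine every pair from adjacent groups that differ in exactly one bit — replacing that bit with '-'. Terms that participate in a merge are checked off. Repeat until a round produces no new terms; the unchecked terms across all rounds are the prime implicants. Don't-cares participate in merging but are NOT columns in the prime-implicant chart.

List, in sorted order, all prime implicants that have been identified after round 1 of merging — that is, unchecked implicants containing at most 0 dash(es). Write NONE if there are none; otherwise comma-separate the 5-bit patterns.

size-2^0 implicants → 00101(✓)  00110(✓)  00111(✓)  01000(✓)  01001(✓)  01111(✓)  10001(✓)  10100(✓)  10101(✓)  10110(✓)  10111(✓)  11000(✓)  11101(✓)
size-2^1 implicants → -0101(✓)  -0110(✓)  -0111(✓)  -1000  0-111  001-1(✓)  0011-(✓)  0100-  1-101  10-01  101-0(✓)  101-1(✓)  1010-(✓)  1011-(✓)
size-2^2 implicants → -01-1  -011-  101--
Unchecked terms (primes): -01-1, -011-, -1000, 0-111, 0100-, 1-101, 10-01, 101--

NONE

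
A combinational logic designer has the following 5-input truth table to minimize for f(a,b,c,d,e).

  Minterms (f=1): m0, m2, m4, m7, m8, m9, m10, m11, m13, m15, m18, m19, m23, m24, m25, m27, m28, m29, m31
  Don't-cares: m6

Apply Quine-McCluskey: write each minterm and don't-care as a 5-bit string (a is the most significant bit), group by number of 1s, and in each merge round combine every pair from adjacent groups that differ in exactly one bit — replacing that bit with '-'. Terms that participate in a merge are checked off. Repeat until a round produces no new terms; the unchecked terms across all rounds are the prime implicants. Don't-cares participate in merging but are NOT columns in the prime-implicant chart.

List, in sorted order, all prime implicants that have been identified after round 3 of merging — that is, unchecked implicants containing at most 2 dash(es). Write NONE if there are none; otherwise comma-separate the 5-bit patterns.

--111, -0010, -100-, 0-0-0, 00--0, 0011-, 010--, 1--11, 1001-, 11-0-

[col 0] 00000*, 00010*, 00100*, 00110*, 00111*, 01000*, 01001*, 01010*, 01011*, 01101*, 01111*, 10010*, 10011*, 10111*, 11000*, 11001*, 11011*, 11100*, 11101*, 11111*
[col 1] -0010, -0111*, -1000*, -1001*, -1011*, -1101*, -1111*, 0-000*, 0-010*, 0-111*, 00-00*, 00-10*, 000-0*, 001-0*, 0011-, 01-01*, 01-11*, 010-0*, 010-1*, 0100-*, 0101-*, 011-1*, 1-011*, 1-111*, 10-11*, 1001-, 11-00*, 11-01*, 11-11*, 110-1*, 1100-*, 111-1*, 1110-*
[col 2] --111, -1-01*, -1-11*, -10-1*, -100-, -11-1*, 0-0-0, 00--0, 01--1*, 010--, 1--11, 11--1*, 11-0-
[col 3] -1--1
Prime implicants: --111, -0010, -1--1, -100-, 0-0-0, 00--0, 0011-, 010--, 1--11, 1001-, 11-0-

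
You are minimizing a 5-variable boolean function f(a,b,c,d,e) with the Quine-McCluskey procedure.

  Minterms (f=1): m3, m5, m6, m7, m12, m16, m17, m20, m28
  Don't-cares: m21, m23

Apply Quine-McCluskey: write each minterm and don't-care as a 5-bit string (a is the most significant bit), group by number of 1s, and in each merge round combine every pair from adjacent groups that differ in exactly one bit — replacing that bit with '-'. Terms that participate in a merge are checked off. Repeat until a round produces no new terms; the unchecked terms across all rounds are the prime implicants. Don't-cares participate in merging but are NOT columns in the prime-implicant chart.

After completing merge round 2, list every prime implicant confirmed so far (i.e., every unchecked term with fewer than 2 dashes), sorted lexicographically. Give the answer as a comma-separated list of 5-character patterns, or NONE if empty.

[col 0] 00011*, 00101*, 00110*, 00111*, 01100*, 10000*, 10001*, 10100*, 10101*, 10111*, 11100*
[col 1] -0101*, -0111*, -1100, 00-11, 001-1*, 0011-, 1-100, 10-00*, 10-01*, 1000-*, 101-1*, 1010-*
[col 2] -01-1, 10-0-
Prime implicants: -01-1, -1100, 00-11, 0011-, 1-100, 10-0-

-1100, 00-11, 0011-, 1-100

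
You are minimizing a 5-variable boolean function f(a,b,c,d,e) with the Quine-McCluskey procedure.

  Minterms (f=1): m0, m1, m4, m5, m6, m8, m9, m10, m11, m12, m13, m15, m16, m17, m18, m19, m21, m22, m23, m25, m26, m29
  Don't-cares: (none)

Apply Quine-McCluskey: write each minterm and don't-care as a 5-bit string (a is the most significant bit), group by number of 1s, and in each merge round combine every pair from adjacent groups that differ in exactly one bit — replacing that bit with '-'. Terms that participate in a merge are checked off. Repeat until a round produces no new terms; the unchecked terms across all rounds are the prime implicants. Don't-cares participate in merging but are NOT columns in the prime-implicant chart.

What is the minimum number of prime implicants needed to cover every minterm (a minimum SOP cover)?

7

size-2^0 implicants → 00000(✓)  00001(✓)  00100(✓)  00101(✓)  00110(✓)  01000(✓)  01001(✓)  01010(✓)  01011(✓)  01100(✓)  01101(✓)  01111(✓)  10000(✓)  10001(✓)  10010(✓)  10011(✓)  10101(✓)  10110(✓)  10111(✓)  11001(✓)  11010(✓)  11101(✓)
size-2^1 implicants → -0000(✓)  -0001(✓)  -0101(✓)  -0110  -1001(✓)  -1010  -1101(✓)  0-000(✓)  0-001(✓)  0-100(✓)  0-101(✓)  00-00(✓)  00-01(✓)  0000-(✓)  001-0  0010-(✓)  01-00(✓)  01-01(✓)  01-11(✓)  010-0(✓)  010-1(✓)  0100-(✓)  0101-(✓)  011-1(✓)  0110-(✓)  1-001(✓)  1-010  1-101(✓)  10-01(✓)  10-10(✓)  10-11(✓)  100-0(✓)  100-1(✓)  1000-(✓)  1001-(✓)  101-1(✓)  1011-(✓)  11-01(✓)
size-2^2 implicants → --001(✓)  --101(✓)  -0-01(✓)  -000-  -1-01(✓)  0--00(✓)  0--01(✓)  0-00-(✓)  0-10-(✓)  00-0-(✓)  01--1  01-0-(✓)  010--  1--01(✓)  10--1  10-1-  100--
size-2^3 implicants → ---01  0--0-
Unchecked terms (primes): ---01, -000-, -0110, -1010, 0--0-, 001-0, 01--1, 010--, 1-010, 10--1, 10-1-, 100--
Minterm coverage:
  m0 ⊆ -000-,0--0-
  m1 ⊆ ---01,-000-,0--0-
  m4 ⊆ 0--0-,001-0
  m5 ⊆ ---01,0--0-
  m6 ⊆ -0110,001-0
  m8 ⊆ 0--0-,010--
  m9 ⊆ ---01,0--0-,01--1,010--
  m10 ⊆ -1010,010--
  m11 ⊆ 01--1,010--
  m12 ⊆ 0--0- [E]
  m13 ⊆ ---01,0--0-,01--1
  m15 ⊆ 01--1 [E]
  m16 ⊆ -000-,100--
  m17 ⊆ ---01,-000-,10--1,100--
  m18 ⊆ 1-010,10-1-,100--
  m19 ⊆ 10--1,10-1-,100--
  m21 ⊆ ---01,10--1
  m22 ⊆ -0110,10-1-
  m23 ⊆ 10--1,10-1-
  m25 ⊆ ---01 [E]
  m26 ⊆ -1010,1-010
  m29 ⊆ ---01 [E]
E = {---01, 0--0-, 01--1}
Petrick residual → -000-, -0110, -1010, 10-1-
Cover = d'e + b'c'd' + b'cde' + bc'de' + a'd' + a'be + ab'd  |cover|=7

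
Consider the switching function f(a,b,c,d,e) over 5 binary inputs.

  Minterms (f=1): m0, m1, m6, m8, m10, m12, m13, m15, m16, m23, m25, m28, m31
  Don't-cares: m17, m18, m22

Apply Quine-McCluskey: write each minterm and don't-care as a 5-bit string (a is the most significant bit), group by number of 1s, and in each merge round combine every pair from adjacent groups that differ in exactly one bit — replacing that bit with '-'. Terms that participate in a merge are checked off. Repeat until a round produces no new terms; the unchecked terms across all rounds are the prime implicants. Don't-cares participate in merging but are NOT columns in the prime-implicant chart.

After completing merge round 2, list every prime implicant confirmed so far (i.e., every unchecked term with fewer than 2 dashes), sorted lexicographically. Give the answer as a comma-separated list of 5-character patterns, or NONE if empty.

size-2^0 implicants → 00000(✓)  00001(✓)  00110(✓)  01000(✓)  01010(✓)  01100(✓)  01101(✓)  01111(✓)  10000(✓)  10001(✓)  10010(✓)  10110(✓)  10111(✓)  11001(✓)  11100(✓)  11111(✓)
size-2^1 implicants → -0000(✓)  -0001(✓)  -0110  -1100  -1111  0-000  0000-(✓)  01-00  010-0  011-1  0110-  1-001  1-111  10-10  100-0  1000-(✓)  1011-
size-2^2 implicants → -000-
Unchecked terms (primes): -000-, -0110, -1100, -1111, 0-000, 01-00, 010-0, 011-1, 0110-, 1-001, 1-111, 10-10, 100-0, 1011-

-0110, -1100, -1111, 0-000, 01-00, 010-0, 011-1, 0110-, 1-001, 1-111, 10-10, 100-0, 1011-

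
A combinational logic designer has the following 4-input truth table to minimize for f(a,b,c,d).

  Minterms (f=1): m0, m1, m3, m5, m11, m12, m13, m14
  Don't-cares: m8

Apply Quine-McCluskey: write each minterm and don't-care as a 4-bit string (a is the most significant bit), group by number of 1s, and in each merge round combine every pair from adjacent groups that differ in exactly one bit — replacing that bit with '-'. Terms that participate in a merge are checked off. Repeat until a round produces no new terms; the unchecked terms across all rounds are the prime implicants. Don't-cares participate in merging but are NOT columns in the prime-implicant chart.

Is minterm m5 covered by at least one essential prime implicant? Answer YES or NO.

NO

Round 0: 0000✓ 0001✓ 0011✓ 0101✓ 1000✓ 1011✓ 1100✓ 1101✓ 1110✓
Round 1: -000 -011 -101 0-01 00-1 000- 1-00 11-0 110-
PIs = {-000, -011, -101, 0-01, 00-1, 000-, 1-00, 11-0, 110-}
Coverage chart:
  m0: -000,000-
  m1: 0-01,00-1,000-
  m3: -011,00-1
  m5: -101,0-01
  m11: -011 ←essential
  m12: 1-00,11-0,110-
  m13: -101,110-
  m14: 11-0 ←essential
Essential: -011, 11-0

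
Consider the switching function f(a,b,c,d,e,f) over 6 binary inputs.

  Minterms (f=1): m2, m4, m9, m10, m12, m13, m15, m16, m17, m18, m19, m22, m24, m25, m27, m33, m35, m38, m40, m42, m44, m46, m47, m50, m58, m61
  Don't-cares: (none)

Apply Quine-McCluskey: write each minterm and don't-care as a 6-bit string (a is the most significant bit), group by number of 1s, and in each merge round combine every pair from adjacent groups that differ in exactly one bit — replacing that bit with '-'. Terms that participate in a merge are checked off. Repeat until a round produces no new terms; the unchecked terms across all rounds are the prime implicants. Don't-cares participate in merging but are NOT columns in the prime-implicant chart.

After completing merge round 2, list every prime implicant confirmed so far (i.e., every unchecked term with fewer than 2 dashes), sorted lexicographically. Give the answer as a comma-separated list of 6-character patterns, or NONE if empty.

-01010, -01100, -01111, -10010, 0-0010, 0-1001, 00-010, 00-100, 001-01, 0011-1, 00110-, 010-10, 1-1010, 10-110, 1000-1, 10111-, 11-010, 111101

Round 0: 000010✓ 000100✓ 001001✓ 001010✓ 001100✓ 001101✓ 001111✓ 010000✓ 010001✓ 010010✓ 010011✓ 010110✓ 011000✓ 011001✓ 011011✓ 100001✓ 100011✓ 100110✓ 101000✓ 101010✓ 101100✓ 101110✓ 101111✓ 110010✓ 111010✓ 111101
Round 1: -01010 -01100 -01111 -10010 0-0010 0-1001 00-010 00-100 001-01 0011-1 00110- 01-000✓ 01-001✓ 01-011✓ 010-10 0100-0✓ 0100-1✓ 01000-✓ 01001-✓ 0110-1✓ 01100-✓ 1-1010 10-110 1000-1 101-00✓ 101-10✓ 1010-0✓ 1011-0✓ 10111- 11-010
Round 2: 01-0-1 01-00- 0100-- 101--0
PIs = {-01010, -01100, -01111, -10010, 0-0010, 0-1001, 00-010, 00-100, 001-01, 0011-1, 00110-, 01-0-1, 01-00-, 010-10, 0100--, 1-1010, 10-110, 1000-1, 101--0, 10111-, 11-010, 111101}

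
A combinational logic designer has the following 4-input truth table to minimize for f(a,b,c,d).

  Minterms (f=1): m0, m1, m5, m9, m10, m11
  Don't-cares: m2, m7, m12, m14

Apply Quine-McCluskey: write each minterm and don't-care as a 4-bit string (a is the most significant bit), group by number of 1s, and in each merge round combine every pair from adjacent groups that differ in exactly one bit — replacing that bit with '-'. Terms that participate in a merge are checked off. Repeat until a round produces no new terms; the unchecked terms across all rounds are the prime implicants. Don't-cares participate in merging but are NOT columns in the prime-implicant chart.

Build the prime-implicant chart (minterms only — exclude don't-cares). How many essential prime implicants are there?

Round 0: 0000✓ 0001✓ 0010✓ 0101✓ 0111✓ 1001✓ 1010✓ 1011✓ 1100✓ 1110✓
Round 1: -001 -010 0-01 00-0 000- 01-1 1-10 10-1 101- 11-0
PIs = {-001, -010, 0-01, 00-0, 000-, 01-1, 1-10, 10-1, 101-, 11-0}
Coverage chart:
  m0: 00-0,000-
  m1: -001,0-01,000-
  m5: 0-01,01-1
  m9: -001,10-1
  m10: -010,1-10,101-
  m11: 10-1,101-
(no essential prime implicants)

0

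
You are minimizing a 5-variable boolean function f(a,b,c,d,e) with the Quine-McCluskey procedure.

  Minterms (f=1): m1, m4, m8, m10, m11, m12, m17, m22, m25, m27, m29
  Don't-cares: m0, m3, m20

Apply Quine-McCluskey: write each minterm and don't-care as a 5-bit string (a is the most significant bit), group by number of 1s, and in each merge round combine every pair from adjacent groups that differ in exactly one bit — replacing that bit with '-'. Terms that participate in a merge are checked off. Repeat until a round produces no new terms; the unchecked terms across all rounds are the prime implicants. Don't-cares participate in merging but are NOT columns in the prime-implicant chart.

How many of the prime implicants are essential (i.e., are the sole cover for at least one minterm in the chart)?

Round 0: 00000✓ 00001✓ 00011✓ 00100✓ 01000✓ 01010✓ 01011✓ 01100✓ 10001✓ 10100✓ 10110✓ 11001✓ 11011✓ 11101✓
Round 1: -0001 -0100 -1011 0-000✓ 0-011 0-100✓ 00-00✓ 000-1 0000- 01-00✓ 010-0 0101- 1-001 101-0 11-01 110-1
Round 2: 0--00
PIs = {-0001, -0100, -1011, 0--00, 0-011, 000-1, 0000-, 010-0, 0101-, 1-001, 101-0, 11-01, 110-1}
Coverage chart:
  m1: -0001,000-1,0000-
  m4: -0100,0--00
  m8: 0--00,010-0
  m10: 010-0,0101-
  m11: -1011,0-011,0101-
  m12: 0--00 ←essential
  m17: -0001,1-001
  m22: 101-0 ←essential
  m25: 1-001,11-01,110-1
  m27: -1011,110-1
  m29: 11-01 ←essential
Essential: 0--00, 101-0, 11-01

3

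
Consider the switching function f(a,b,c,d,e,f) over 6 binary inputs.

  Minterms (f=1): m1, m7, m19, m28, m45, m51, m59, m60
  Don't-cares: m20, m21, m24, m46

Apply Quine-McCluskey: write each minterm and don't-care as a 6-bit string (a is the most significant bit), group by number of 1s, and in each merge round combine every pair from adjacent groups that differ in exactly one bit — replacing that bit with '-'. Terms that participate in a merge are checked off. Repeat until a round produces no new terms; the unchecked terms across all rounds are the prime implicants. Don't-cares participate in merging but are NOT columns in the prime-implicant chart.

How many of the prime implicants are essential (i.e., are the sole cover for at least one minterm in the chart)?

[col 0] 000001, 000111, 010011*, 010100*, 010101*, 011000*, 011100*, 101101, 101110, 110011*, 111011*, 111100*
[col 1] -10011, -11100, 01-100, 01010-, 011-00, 11-011
Prime implicants: -10011, -11100, 000001, 000111, 01-100, 01010-, 011-00, 101101, 101110, 11-011
PI chart (minterm → PIs covering it):
  1 | 000001  (sole → essential)
  7 | 000111  (sole → essential)
  19 | -10011  (sole → essential)
  28 | -11100,01-100,011-00
  45 | 101101  (sole → essential)
  51 | -10011,11-011
  59 | 11-011  (sole → essential)
  60 | -11100  (sole → essential)
Essential prime implicants: -10011, -11100, 000001, 000111, 101101, 11-011

6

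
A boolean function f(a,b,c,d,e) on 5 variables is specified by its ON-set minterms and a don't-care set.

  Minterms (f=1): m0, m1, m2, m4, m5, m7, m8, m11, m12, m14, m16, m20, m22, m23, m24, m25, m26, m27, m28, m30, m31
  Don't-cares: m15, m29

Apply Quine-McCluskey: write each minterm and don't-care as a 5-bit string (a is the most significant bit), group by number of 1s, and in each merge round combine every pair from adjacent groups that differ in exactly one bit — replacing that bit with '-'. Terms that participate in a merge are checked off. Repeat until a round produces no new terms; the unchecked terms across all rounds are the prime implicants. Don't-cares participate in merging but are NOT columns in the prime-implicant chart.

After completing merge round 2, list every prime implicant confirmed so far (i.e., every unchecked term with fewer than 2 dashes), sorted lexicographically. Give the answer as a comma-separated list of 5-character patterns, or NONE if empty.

size-2^0 implicants → 00000(✓)  00001(✓)  00010(✓)  00100(✓)  00101(✓)  00111(✓)  01000(✓)  01011(✓)  01100(✓)  01110(✓)  01111(✓)  10000(✓)  10100(✓)  10110(✓)  10111(✓)  11000(✓)  11001(✓)  11010(✓)  11011(✓)  11100(✓)  11101(✓)  11110(✓)  11111(✓)
size-2^1 implicants → -0000(✓)  -0100(✓)  -0111(✓)  -1000(✓)  -1011(✓)  -1100(✓)  -1110(✓)  -1111(✓)  0-000(✓)  0-100(✓)  0-111(✓)  00-00(✓)  00-01(✓)  000-0  0000-(✓)  001-1  0010-(✓)  01-00(✓)  01-11(✓)  011-0(✓)  0111-(✓)  1-000(✓)  1-100(✓)  1-110(✓)  1-111(✓)  10-00(✓)  101-0(✓)  1011-(✓)  11-00(✓)  11-01(✓)  11-10(✓)  11-11(✓)  110-0(✓)  110-1(✓)  1100-(✓)  1101-(✓)  111-0(✓)  111-1(✓)  1110-(✓)  1111-(✓)
size-2^2 implicants → --000(✓)  --100(✓)  --111  -0-00(✓)  -1-00(✓)  -1-11  -11-0  -111-  0--00(✓)  00-0-  1--00(✓)  1-1-0  1-11-  11--0(✓)  11--1(✓)  11-0-(✓)  11-1-(✓)  110--(✓)  111--(✓)
size-2^3 implicants → ---00  11---
Unchecked terms (primes): ---00, --111, -1-11, -11-0, -111-, 00-0-, 000-0, 001-1, 1-1-0, 1-11-, 11---

000-0, 001-1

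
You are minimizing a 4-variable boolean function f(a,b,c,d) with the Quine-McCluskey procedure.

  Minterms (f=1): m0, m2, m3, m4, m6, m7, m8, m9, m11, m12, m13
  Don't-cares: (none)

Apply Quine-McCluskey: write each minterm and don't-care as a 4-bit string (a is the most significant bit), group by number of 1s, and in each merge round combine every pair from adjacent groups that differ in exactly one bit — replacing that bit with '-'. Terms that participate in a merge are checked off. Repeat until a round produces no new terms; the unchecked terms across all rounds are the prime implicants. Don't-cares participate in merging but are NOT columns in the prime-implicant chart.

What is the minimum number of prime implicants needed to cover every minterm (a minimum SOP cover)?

4

size-2^0 implicants → 0000(✓)  0010(✓)  0011(✓)  0100(✓)  0110(✓)  0111(✓)  1000(✓)  1001(✓)  1011(✓)  1100(✓)  1101(✓)
size-2^1 implicants → -000(✓)  -011  -100(✓)  0-00(✓)  0-10(✓)  0-11(✓)  00-0(✓)  001-(✓)  01-0(✓)  011-(✓)  1-00(✓)  1-01(✓)  10-1  100-(✓)  110-(✓)
size-2^2 implicants → --00  0--0  0-1-  1-0-
Unchecked terms (primes): --00, -011, 0--0, 0-1-, 1-0-, 10-1
Minterm coverage:
  m0 ⊆ --00,0--0
  m2 ⊆ 0--0,0-1-
  m3 ⊆ -011,0-1-
  m4 ⊆ --00,0--0
  m6 ⊆ 0--0,0-1-
  m7 ⊆ 0-1- [E]
  m8 ⊆ --00,1-0-
  m9 ⊆ 1-0-,10-1
  m11 ⊆ -011,10-1
  m12 ⊆ --00,1-0-
  m13 ⊆ 1-0- [E]
E = {0-1-, 1-0-}
Petrick residual → --00, -011
Cover = c'd' + b'cd + a'c + ac'  |cover|=4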